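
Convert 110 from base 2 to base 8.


110 (base 2) = 6 (decimal)
6 (decimal) = 6 (base 8)


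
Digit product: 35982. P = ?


3 × 5 × 9 × 8 × 2 = 2160


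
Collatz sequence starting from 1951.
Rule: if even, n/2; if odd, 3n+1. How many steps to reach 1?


1951 → 5854 → 2927 → 8782 → 4391 → 13174 → 6587 → 19762 → 9881 → 29644 → 14822 → 7411 → 22234 → 11117 → 33352 → 16676 → 8338 → 4169 → 12508 → 6254 → 3127 → 9382 → 4691 → 14074 → 7037 → 21112 → 10556 → 5278 → 2639 → 7918 → 3959 → 11878 → 5939 → 17818 → 8909 → 26728 → 13364 → 6682 → 3341 → 10024 → 5012 → 2506 → 1253 → 3760 → 1880 → 940 → 470 → 235 → 706 → 353 → 1060 → 530 → 265 → 796 → 398 → 199 → 598 → 299 → 898 → 449 → 1348 → 674 → 337 → 1012 → 506 → 253 → 760 → 380 → 190 → 95 → 286 → 143 → 430 → 215 → 646 → 323 → 970 → 485 → 1456 → 728 → 364 → 182 → 91 → 274 → 137 → 412 → 206 → 103 → 310 → 155 → 466 → 233 → 700 → 350 → 175 → 526 → 263 → 790 → 395 → 1186 → 593 → 1780 → 890 → 445 → 1336 → 668 → 334 → 167 → 502 → 251 → 754 → 377 → 1132 → 566 → 283 → 850 → 425 → 1276 → 638 → 319 → 958 → 479 → 1438 → 719 → 2158 → 1079 → 3238 → 1619 → 4858 → 2429 → 7288 → 3644 → 1822 → 911 → 2734 → 1367 → 4102 → 2051 → 6154 → 3077 → 9232 → 4616 → 2308 → 1154 → 577 → 1732 → 866 → 433 → 1300 → 650 → 325 → 976 → 488 → 244 → 122 → 61 → 184 → 92 → 46 → 23 → 70 → 35 → 106 → 53 → 160 → 80 → 40 → 20 → 10 → 5 → 16 → 8 → 4 → 2 → 1
Total steps = 174

174 steps


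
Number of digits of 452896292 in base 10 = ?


452896292 has 9 digits in base 10
floor(log10(452896292)) + 1 = floor(8.6560) + 1 = 9

9 digits (base 10)


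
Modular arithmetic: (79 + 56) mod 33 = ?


79 + 56 = 135
135 mod 33 = 3


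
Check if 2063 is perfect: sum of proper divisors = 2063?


Proper divisors of 2063: 1
Sum = 1 = 1

No, 2063 is not perfect (1 ≠ 2063)


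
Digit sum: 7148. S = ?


7 + 1 + 4 + 8 = 20


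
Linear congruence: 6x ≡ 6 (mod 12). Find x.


GCD(6, 12) = 6 divides 6
Divide: 1x ≡ 1 (mod 2)
x ≡ 1 (mod 2)


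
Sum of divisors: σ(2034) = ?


Divisors of 2034: 1, 2, 3, 6, 9, 18, 113, 226, 339, 678, 1017, 2034
Sum = 1 + 2 + 3 + 6 + 9 + 18 + 113 + 226 + 339 + 678 + 1017 + 2034 = 4446

σ(2034) = 4446


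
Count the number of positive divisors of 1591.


1591 = 37^1 × 43^1
d(1591) = (1+1) × (1+1) = 4

4 divisors


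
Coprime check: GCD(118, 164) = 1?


Euclidean algorithm:
164 = 1 * 118 + 46
118 = 2 * 46 + 26
46 = 1 * 26 + 20
26 = 1 * 20 + 6
20 = 3 * 6 + 2
6 = 3 * 2 + 0
GCD(118, 164) = 2

No, not coprime (GCD = 2)


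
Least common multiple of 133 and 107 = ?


GCD(133, 107) = 1
LCM = 133*107/1 = 14231/1 = 14231

LCM = 14231


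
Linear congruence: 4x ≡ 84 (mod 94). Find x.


GCD(4, 94) = 2 divides 84
Divide: 2x ≡ 42 (mod 47)
x ≡ 21 (mod 47)


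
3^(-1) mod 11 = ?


Use the extended Euclidean algorithm on (11, 3); each row r = 11*s + 3*t:
r=11, s=1, t=0
r=3, s=0, t=1
q=3: r=2, s=1, t=-3   [11*(1) + 3*(-3) = 2]
q=1: r=1, s=-1, t=4   [11*(-1) + 3*(4) = 1]
q=2: r=0, s=3, t=-11   [11*(3) + 3*(-11) = 0]
GCD = 1 with t = 4, so 3*(4) ≡ 1 (mod 11)
Inverse = 4 mod 11 = 4
Check: 3 * 4 = 12 ≡ 1 (mod 11)

3^(-1) ≡ 4 (mod 11)


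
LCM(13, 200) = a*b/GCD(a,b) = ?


GCD(13, 200) = 1
LCM = 13*200/1 = 2600/1 = 2600

LCM = 2600


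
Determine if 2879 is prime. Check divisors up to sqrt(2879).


Check divisors up to sqrt(2879) = 53.6563
No divisors found.
2879 is prime.

Yes, 2879 is prime


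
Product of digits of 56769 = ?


5 × 6 × 7 × 6 × 9 = 11340


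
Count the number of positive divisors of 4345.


4345 = 5^1 × 11^1 × 79^1
d(4345) = (1+1) × (1+1) × (1+1) = 8

8 divisors


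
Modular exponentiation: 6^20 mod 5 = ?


6^1 mod 5 = 1
6^2 mod 5 = 1
6^3 mod 5 = 1
6^4 mod 5 = 1
6^5 mod 5 = 1
6^6 mod 5 = 1
6^7 mod 5 = 1
6^8 mod 5 = 1
6^9 mod 5 = 1
6^10 mod 5 = 1
6^11 mod 5 = 1
6^12 mod 5 = 1
6^13 mod 5 = 1
6^14 mod 5 = 1
6^15 mod 5 = 1
6^16 mod 5 = 1
6^17 mod 5 = 1
6^18 mod 5 = 1
6^19 mod 5 = 1
6^20 mod 5 = 1


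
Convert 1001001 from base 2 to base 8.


1001001 (base 2) = 73 (decimal)
73 (decimal) = 111 (base 8)


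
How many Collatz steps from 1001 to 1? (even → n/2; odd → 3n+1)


1001 → 3004 → 1502 → 751 → 2254 → 1127 → 3382 → 1691 → 5074 → 2537 → 7612 → 3806 → 1903 → 5710 → 2855 → 8566 → 4283 → 12850 → 6425 → 19276 → 9638 → 4819 → 14458 → 7229 → 21688 → 10844 → 5422 → 2711 → 8134 → 4067 → 12202 → 6101 → 18304 → 9152 → 4576 → 2288 → 1144 → 572 → 286 → 143 → 430 → 215 → 646 → 323 → 970 → 485 → 1456 → 728 → 364 → 182 → 91 → 274 → 137 → 412 → 206 → 103 → 310 → 155 → 466 → 233 → 700 → 350 → 175 → 526 → 263 → 790 → 395 → 1186 → 593 → 1780 → 890 → 445 → 1336 → 668 → 334 → 167 → 502 → 251 → 754 → 377 → 1132 → 566 → 283 → 850 → 425 → 1276 → 638 → 319 → 958 → 479 → 1438 → 719 → 2158 → 1079 → 3238 → 1619 → 4858 → 2429 → 7288 → 3644 → 1822 → 911 → 2734 → 1367 → 4102 → 2051 → 6154 → 3077 → 9232 → 4616 → 2308 → 1154 → 577 → 1732 → 866 → 433 → 1300 → 650 → 325 → 976 → 488 → 244 → 122 → 61 → 184 → 92 → 46 → 23 → 70 → 35 → 106 → 53 → 160 → 80 → 40 → 20 → 10 → 5 → 16 → 8 → 4 → 2 → 1
Total steps = 142

142 steps


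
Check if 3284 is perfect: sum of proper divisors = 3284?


Proper divisors of 3284: 1, 2, 4, 821, 1642
Sum = 1 + 2 + 4 + 821 + 1642 = 2470

No, 3284 is not perfect (2470 ≠ 3284)


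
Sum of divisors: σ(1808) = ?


Divisors of 1808: 1, 2, 4, 8, 16, 113, 226, 452, 904, 1808
Sum = 1 + 2 + 4 + 8 + 16 + 113 + 226 + 452 + 904 + 1808 = 3534

σ(1808) = 3534


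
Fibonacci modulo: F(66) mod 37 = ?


F(k) mod 37 for k=1..66:
1, 1, 2, 3, 5, 8, 13, 21, 34, 18, 15, 33, 11, 7, 18, 25, 6, 31, 0, 31, 31, 25, 19, 7, 26, 33, 22, 18, 3, 21, 24, 8, 32, 3, 35, 1, 36, 0, 36, 36, 35, 34, 32, 29, 24, 16, 3, 19, 22, 4, 26, 30, 19, 12, 31, 6, 0, 6, 6, 12, 18, 30, 11, 4, 15, 19
F(66) mod 37 = 19


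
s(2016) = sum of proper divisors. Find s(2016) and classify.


Proper divisors: 1, 2, 3, 4, 6, 7, 8, 9, 12, 14, 16, 18, 21, 24, 28, 32, 36, 42, 48, 56, 63, 72, 84, 96, 112, 126, 144, 168, 224, 252, 288, 336, 504, 672, 1008
Sum = 1 + 2 + 3 + 4 + 6 + 7 + 8 + 9 + 12 + 14 + 16 + 18 + 21 + 24 + 28 + 32 + 36 + 42 + 48 + 56 + 63 + 72 + 84 + 96 + 112 + 126 + 144 + 168 + 224 + 252 + 288 + 336 + 504 + 672 + 1008 = 4536
4536 > 2016 → abundant

s(2016) = 4536 (abundant)


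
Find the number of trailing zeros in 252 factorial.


floor(252/5) = 50
floor(252/25) = 10
floor(252/125) = 2
Total = 62

62 trailing zeros


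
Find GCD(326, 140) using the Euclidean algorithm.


326 = 2 * 140 + 46
140 = 3 * 46 + 2
46 = 23 * 2 + 0
GCD = 2


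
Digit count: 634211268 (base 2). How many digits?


634211268 in base 2 = 100101110011010100101111000100
Number of digits = 30

30 digits (base 2)


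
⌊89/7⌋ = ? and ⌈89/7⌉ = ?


89/7 = 12.7143
floor = 12
ceil = 13

floor = 12, ceil = 13


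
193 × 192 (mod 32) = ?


193 × 192 = 37056
37056 mod 32 = 0


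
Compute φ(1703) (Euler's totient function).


1703 = 13 × 131
Prime factors: 13, 131
φ(1703) = 1703 × (1-1/13) × (1-1/131)
= 1703 × 12/13 × 130/131 = 1560

φ(1703) = 1560


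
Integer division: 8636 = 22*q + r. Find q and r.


8636 = 22 * 392 + 12
Check: 8624 + 12 = 8636

q = 392, r = 12


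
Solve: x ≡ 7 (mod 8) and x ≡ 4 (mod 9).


M = 8*9 = 72
M1 = M/8 = 9, M2 = M/9 = 8
M1^(-1) mod 8 = 1, M2^(-1) mod 9 = 8
x = 7*9*1 + 4*8*8 = 319
319 mod 72 = 31
Check: 31 mod 8 = 7 ✓, 31 mod 9 = 4 ✓

x ≡ 31 (mod 72)


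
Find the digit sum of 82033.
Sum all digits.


8 + 2 + 0 + 3 + 3 = 16


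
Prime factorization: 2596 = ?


2596 / 2 = 1298
1298 / 2 = 649
649 / 11 = 59
59 / 59 = 1
2596 = 2^2 × 11 × 59


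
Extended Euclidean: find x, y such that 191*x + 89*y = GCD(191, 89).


Tabular extended Euclidean (each row: r = 191*s + 89*t):
r=191, s=1, t=0
r=89, s=0, t=1
q=2: r=13, s=1, t=-2   [191*(1) + 89*(-2) = 13]
q=6: r=11, s=-6, t=13   [191*(-6) + 89*(13) = 11]
q=1: r=2, s=7, t=-15   [191*(7) + 89*(-15) = 2]
q=5: r=1, s=-41, t=88   [191*(-41) + 89*(88) = 1]
q=2: r=0, s=89, t=-191   [191*(89) + 89*(-191) = 0]
GCD = 1; from the row with r=1: x=-41, y=88
Check: 191*(-41) + 89*(88) = -7831 + 7832 = 1

GCD = 1, x = -41, y = 88


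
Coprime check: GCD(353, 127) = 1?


Euclidean algorithm:
353 = 2 * 127 + 99
127 = 1 * 99 + 28
99 = 3 * 28 + 15
28 = 1 * 15 + 13
15 = 1 * 13 + 2
13 = 6 * 2 + 1
2 = 2 * 1 + 0
GCD(353, 127) = 1

Yes, coprime (GCD = 1)


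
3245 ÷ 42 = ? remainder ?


3245 = 42 * 77 + 11
Check: 3234 + 11 = 3245

q = 77, r = 11


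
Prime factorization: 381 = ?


381 / 3 = 127
127 / 127 = 1
381 = 3 × 127


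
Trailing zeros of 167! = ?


floor(167/5) = 33
floor(167/25) = 6
floor(167/125) = 1
Total = 40

40 trailing zeros


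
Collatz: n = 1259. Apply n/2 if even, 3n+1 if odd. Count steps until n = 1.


1259 → 3778 → 1889 → 5668 → 2834 → 1417 → 4252 → 2126 → 1063 → 3190 → 1595 → 4786 → 2393 → 7180 → 3590 → 1795 → 5386 → 2693 → 8080 → 4040 → 2020 → 1010 → 505 → 1516 → 758 → 379 → 1138 → 569 → 1708 → 854 → 427 → 1282 → 641 → 1924 → 962 → 481 → 1444 → 722 → 361 → 1084 → 542 → 271 → 814 → 407 → 1222 → 611 → 1834 → 917 → 2752 → 1376 → 688 → 344 → 172 → 86 → 43 → 130 → 65 → 196 → 98 → 49 → 148 → 74 → 37 → 112 → 56 → 28 → 14 → 7 → 22 → 11 → 34 → 17 → 52 → 26 → 13 → 40 → 20 → 10 → 5 → 16 → 8 → 4 → 2 → 1
Total steps = 83

83 steps


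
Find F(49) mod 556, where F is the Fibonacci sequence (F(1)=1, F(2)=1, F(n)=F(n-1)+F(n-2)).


F(k) mod 556 for k=1..49:
1, 1, 2, 3, 5, 8, 13, 21, 34, 55, 89, 144, 233, 377, 54, 431, 485, 360, 289, 93, 382, 475, 301, 220, 521, 185, 150, 335, 485, 264, 193, 457, 94, 551, 89, 84, 173, 257, 430, 131, 5, 136, 141, 277, 418, 139, 1, 140, 141
F(49) mod 556 = 141


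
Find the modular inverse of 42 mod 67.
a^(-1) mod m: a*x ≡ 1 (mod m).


Use the extended Euclidean algorithm on (67, 42); each row r = 67*s + 42*t:
r=67, s=1, t=0
r=42, s=0, t=1
q=1: r=25, s=1, t=-1   [67*(1) + 42*(-1) = 25]
q=1: r=17, s=-1, t=2   [67*(-1) + 42*(2) = 17]
q=1: r=8, s=2, t=-3   [67*(2) + 42*(-3) = 8]
q=2: r=1, s=-5, t=8   [67*(-5) + 42*(8) = 1]
q=8: r=0, s=42, t=-67   [67*(42) + 42*(-67) = 0]
GCD = 1 with t = 8, so 42*(8) ≡ 1 (mod 67)
Inverse = 8 mod 67 = 8
Check: 42 * 8 = 336 ≡ 1 (mod 67)

42^(-1) ≡ 8 (mod 67)


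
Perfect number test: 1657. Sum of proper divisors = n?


Proper divisors of 1657: 1
Sum = 1 = 1

No, 1657 is not perfect (1 ≠ 1657)


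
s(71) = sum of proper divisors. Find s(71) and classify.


Proper divisors: 1
Sum = 1 = 1
1 < 71 → deficient

s(71) = 1 (deficient)


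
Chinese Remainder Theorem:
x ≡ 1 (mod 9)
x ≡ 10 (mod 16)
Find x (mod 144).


M = 9*16 = 144
M1 = M/9 = 16, M2 = M/16 = 9
M1^(-1) mod 9 = 4, M2^(-1) mod 16 = 9
x = 1*16*4 + 10*9*9 = 874
874 mod 144 = 10
Check: 10 mod 9 = 1 ✓, 10 mod 16 = 10 ✓

x ≡ 10 (mod 144)


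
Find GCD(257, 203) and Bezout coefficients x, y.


Tabular extended Euclidean (each row: r = 257*s + 203*t):
r=257, s=1, t=0
r=203, s=0, t=1
q=1: r=54, s=1, t=-1   [257*(1) + 203*(-1) = 54]
q=3: r=41, s=-3, t=4   [257*(-3) + 203*(4) = 41]
q=1: r=13, s=4, t=-5   [257*(4) + 203*(-5) = 13]
q=3: r=2, s=-15, t=19   [257*(-15) + 203*(19) = 2]
q=6: r=1, s=94, t=-119   [257*(94) + 203*(-119) = 1]
q=2: r=0, s=-203, t=257   [257*(-203) + 203*(257) = 0]
GCD = 1; from the row with r=1: x=94, y=-119
Check: 257*(94) + 203*(-119) = 24158 - 24157 = 1

GCD = 1, x = 94, y = -119


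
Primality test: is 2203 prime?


Check divisors up to sqrt(2203) = 46.9361
No divisors found.
2203 is prime.

Yes, 2203 is prime


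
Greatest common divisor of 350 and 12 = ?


350 = 29 * 12 + 2
12 = 6 * 2 + 0
GCD = 2


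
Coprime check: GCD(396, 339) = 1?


Euclidean algorithm:
396 = 1 * 339 + 57
339 = 5 * 57 + 54
57 = 1 * 54 + 3
54 = 18 * 3 + 0
GCD(396, 339) = 3

No, not coprime (GCD = 3)


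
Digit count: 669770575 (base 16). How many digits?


669770575 in base 16 = 27EBE34F
Number of digits = 8

8 digits (base 16)


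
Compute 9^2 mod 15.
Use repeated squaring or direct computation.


9^1 mod 15 = 9
9^2 mod 15 = 6


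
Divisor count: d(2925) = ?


2925 = 3^2 × 5^2 × 13^1
d(2925) = (2+1) × (2+1) × (1+1) = 18

18 divisors


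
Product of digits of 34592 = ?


3 × 4 × 5 × 9 × 2 = 1080


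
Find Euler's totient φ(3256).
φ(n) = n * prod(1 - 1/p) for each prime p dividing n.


3256 = 2^3 × 11 × 37
Prime factors: 2, 11, 37
φ(3256) = 3256 × (1-1/2) × (1-1/11) × (1-1/37)
= 3256 × 1/2 × 10/11 × 36/37 = 1440

φ(3256) = 1440


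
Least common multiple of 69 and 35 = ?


GCD(69, 35) = 1
LCM = 69*35/1 = 2415/1 = 2415

LCM = 2415


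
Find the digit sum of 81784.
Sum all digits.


8 + 1 + 7 + 8 + 4 = 28


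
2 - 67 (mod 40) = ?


2 - 67 = -65
-65 mod 40 = 15


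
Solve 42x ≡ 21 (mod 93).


GCD(42, 93) = 3 divides 21
Divide: 14x ≡ 7 (mod 31)
x ≡ 16 (mod 31)


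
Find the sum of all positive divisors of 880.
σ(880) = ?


Divisors of 880: 1, 2, 4, 5, 8, 10, 11, 16, 20, 22, 40, 44, 55, 80, 88, 110, 176, 220, 440, 880
Sum = 1 + 2 + 4 + 5 + 8 + 10 + 11 + 16 + 20 + 22 + 40 + 44 + 55 + 80 + 88 + 110 + 176 + 220 + 440 + 880 = 2232

σ(880) = 2232


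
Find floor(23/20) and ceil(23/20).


23/20 = 1.1500
floor = 1
ceil = 2

floor = 1, ceil = 2


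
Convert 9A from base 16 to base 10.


9A (base 16) = 154 (decimal)
154 (decimal) = 154 (base 10)


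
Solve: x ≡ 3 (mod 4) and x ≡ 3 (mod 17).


M = 4*17 = 68
M1 = M/4 = 17, M2 = M/17 = 4
M1^(-1) mod 4 = 1, M2^(-1) mod 17 = 13
x = 3*17*1 + 3*4*13 = 207
207 mod 68 = 3
Check: 3 mod 4 = 3 ✓, 3 mod 17 = 3 ✓

x ≡ 3 (mod 68)


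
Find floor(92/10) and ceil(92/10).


92/10 = 9.2000
floor = 9
ceil = 10

floor = 9, ceil = 10


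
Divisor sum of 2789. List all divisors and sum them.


Divisors of 2789: 1, 2789
Sum = 1 + 2789 = 2790

σ(2789) = 2790


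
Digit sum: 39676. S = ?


3 + 9 + 6 + 7 + 6 = 31


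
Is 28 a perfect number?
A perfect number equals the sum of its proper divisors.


Proper divisors of 28: 1, 2, 4, 7, 14
Sum = 1 + 2 + 4 + 7 + 14 = 28

Yes, 28 is perfect (28 = 28)


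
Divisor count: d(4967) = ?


4967 = 4967^1
d(4967) = (1+1) = 2

2 divisors


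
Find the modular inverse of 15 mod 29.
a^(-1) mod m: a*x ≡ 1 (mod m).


Use the extended Euclidean algorithm on (29, 15); each row r = 29*s + 15*t:
r=29, s=1, t=0
r=15, s=0, t=1
q=1: r=14, s=1, t=-1   [29*(1) + 15*(-1) = 14]
q=1: r=1, s=-1, t=2   [29*(-1) + 15*(2) = 1]
q=14: r=0, s=15, t=-29   [29*(15) + 15*(-29) = 0]
GCD = 1 with t = 2, so 15*(2) ≡ 1 (mod 29)
Inverse = 2 mod 29 = 2
Check: 15 * 2 = 30 ≡ 1 (mod 29)

15^(-1) ≡ 2 (mod 29)


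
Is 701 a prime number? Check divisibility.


Check divisors up to sqrt(701) = 26.4764
No divisors found.
701 is prime.

Yes, 701 is prime


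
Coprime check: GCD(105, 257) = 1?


Euclidean algorithm:
257 = 2 * 105 + 47
105 = 2 * 47 + 11
47 = 4 * 11 + 3
11 = 3 * 3 + 2
3 = 1 * 2 + 1
2 = 2 * 1 + 0
GCD(105, 257) = 1

Yes, coprime (GCD = 1)


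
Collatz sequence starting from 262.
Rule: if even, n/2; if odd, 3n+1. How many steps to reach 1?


262 → 131 → 394 → 197 → 592 → 296 → 148 → 74 → 37 → 112 → 56 → 28 → 14 → 7 → 22 → 11 → 34 → 17 → 52 → 26 → 13 → 40 → 20 → 10 → 5 → 16 → 8 → 4 → 2 → 1
Total steps = 29

29 steps


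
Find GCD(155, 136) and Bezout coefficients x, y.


Tabular extended Euclidean (each row: r = 155*s + 136*t):
r=155, s=1, t=0
r=136, s=0, t=1
q=1: r=19, s=1, t=-1   [155*(1) + 136*(-1) = 19]
q=7: r=3, s=-7, t=8   [155*(-7) + 136*(8) = 3]
q=6: r=1, s=43, t=-49   [155*(43) + 136*(-49) = 1]
q=3: r=0, s=-136, t=155   [155*(-136) + 136*(155) = 0]
GCD = 1; from the row with r=1: x=43, y=-49
Check: 155*(43) + 136*(-49) = 6665 - 6664 = 1

GCD = 1, x = 43, y = -49


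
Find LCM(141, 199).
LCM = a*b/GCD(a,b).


GCD(141, 199) = 1
LCM = 141*199/1 = 28059/1 = 28059

LCM = 28059


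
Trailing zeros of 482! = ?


floor(482/5) = 96
floor(482/25) = 19
floor(482/125) = 3
Total = 118

118 trailing zeros


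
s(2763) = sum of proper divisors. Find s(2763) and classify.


Proper divisors: 1, 3, 9, 307, 921
Sum = 1 + 3 + 9 + 307 + 921 = 1241
1241 < 2763 → deficient

s(2763) = 1241 (deficient)


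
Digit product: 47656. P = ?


4 × 7 × 6 × 5 × 6 = 5040


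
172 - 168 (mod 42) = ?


172 - 168 = 4
4 mod 42 = 4


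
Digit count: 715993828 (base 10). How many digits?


715993828 has 9 digits in base 10
floor(log10(715993828)) + 1 = floor(8.8549) + 1 = 9

9 digits (base 10)


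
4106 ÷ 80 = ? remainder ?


4106 = 80 * 51 + 26
Check: 4080 + 26 = 4106

q = 51, r = 26


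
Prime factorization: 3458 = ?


3458 / 2 = 1729
1729 / 7 = 247
247 / 13 = 19
19 / 19 = 1
3458 = 2 × 7 × 13 × 19


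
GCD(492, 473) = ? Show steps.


492 = 1 * 473 + 19
473 = 24 * 19 + 17
19 = 1 * 17 + 2
17 = 8 * 2 + 1
2 = 2 * 1 + 0
GCD = 1


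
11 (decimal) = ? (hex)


11 (base 10) = 11 (decimal)
11 (decimal) = B (base 16)


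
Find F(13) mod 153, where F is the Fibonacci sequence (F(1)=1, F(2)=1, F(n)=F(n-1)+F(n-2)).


F(k) mod 153 for k=1..13:
1, 1, 2, 3, 5, 8, 13, 21, 34, 55, 89, 144, 80
F(13) mod 153 = 80


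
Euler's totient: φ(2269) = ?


2269 = 2269
Prime factors: 2269
φ(2269) = 2269 × (1-1/2269)
= 2269 × 2268/2269 = 2268

φ(2269) = 2268


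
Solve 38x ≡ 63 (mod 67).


GCD(38, 67) = 1, unique solution
a^(-1) mod 67 = 30
x = 30 * 63 mod 67 = 14

x ≡ 14 (mod 67)


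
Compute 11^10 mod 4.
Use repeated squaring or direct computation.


11^1 mod 4 = 3
11^2 mod 4 = 1
11^3 mod 4 = 3
11^4 mod 4 = 1
11^5 mod 4 = 3
11^6 mod 4 = 1
11^7 mod 4 = 3
11^8 mod 4 = 1
11^9 mod 4 = 3
11^10 mod 4 = 1


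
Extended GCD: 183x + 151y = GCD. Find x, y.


Tabular extended Euclidean (each row: r = 183*s + 151*t):
r=183, s=1, t=0
r=151, s=0, t=1
q=1: r=32, s=1, t=-1   [183*(1) + 151*(-1) = 32]
q=4: r=23, s=-4, t=5   [183*(-4) + 151*(5) = 23]
q=1: r=9, s=5, t=-6   [183*(5) + 151*(-6) = 9]
q=2: r=5, s=-14, t=17   [183*(-14) + 151*(17) = 5]
q=1: r=4, s=19, t=-23   [183*(19) + 151*(-23) = 4]
q=1: r=1, s=-33, t=40   [183*(-33) + 151*(40) = 1]
q=4: r=0, s=151, t=-183   [183*(151) + 151*(-183) = 0]
GCD = 1; from the row with r=1: x=-33, y=40
Check: 183*(-33) + 151*(40) = -6039 + 6040 = 1

GCD = 1, x = -33, y = 40


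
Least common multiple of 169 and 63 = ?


GCD(169, 63) = 1
LCM = 169*63/1 = 10647/1 = 10647

LCM = 10647


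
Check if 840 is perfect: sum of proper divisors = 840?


Proper divisors of 840: 1, 2, 3, 4, 5, 6, 7, 8, 10, 12, 14, 15, 20, 21, 24, 28, 30, 35, 40, 42, 56, 60, 70, 84, 105, 120, 140, 168, 210, 280, 420
Sum = 1 + 2 + 3 + 4 + 5 + 6 + 7 + 8 + 10 + 12 + 14 + 15 + 20 + 21 + 24 + 28 + 30 + 35 + 40 + 42 + 56 + 60 + 70 + 84 + 105 + 120 + 140 + 168 + 210 + 280 + 420 = 2040

No, 840 is not perfect (2040 ≠ 840)


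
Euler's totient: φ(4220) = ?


4220 = 2^2 × 5 × 211
Prime factors: 2, 5, 211
φ(4220) = 4220 × (1-1/2) × (1-1/5) × (1-1/211)
= 4220 × 1/2 × 4/5 × 210/211 = 1680

φ(4220) = 1680


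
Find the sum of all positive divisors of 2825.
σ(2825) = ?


Divisors of 2825: 1, 5, 25, 113, 565, 2825
Sum = 1 + 5 + 25 + 113 + 565 + 2825 = 3534

σ(2825) = 3534


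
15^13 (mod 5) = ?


15^1 mod 5 = 0
15^2 mod 5 = 0
15^3 mod 5 = 0
15^4 mod 5 = 0
15^5 mod 5 = 0
15^6 mod 5 = 0
15^7 mod 5 = 0
15^8 mod 5 = 0
15^9 mod 5 = 0
15^10 mod 5 = 0
15^11 mod 5 = 0
15^12 mod 5 = 0
15^13 mod 5 = 0


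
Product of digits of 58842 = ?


5 × 8 × 8 × 4 × 2 = 2560


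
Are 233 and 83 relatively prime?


Euclidean algorithm:
233 = 2 * 83 + 67
83 = 1 * 67 + 16
67 = 4 * 16 + 3
16 = 5 * 3 + 1
3 = 3 * 1 + 0
GCD(233, 83) = 1

Yes, coprime (GCD = 1)


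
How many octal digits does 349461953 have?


349461953 in base 8 = 2465056701
Number of digits = 10

10 digits (base 8)


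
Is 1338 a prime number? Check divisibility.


1338 / 2 = 669 (exact division)
1338 is NOT prime.

No, 1338 is not prime


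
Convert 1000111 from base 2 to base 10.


1000111 (base 2) = 71 (decimal)
71 (decimal) = 71 (base 10)


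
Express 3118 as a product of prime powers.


3118 / 2 = 1559
1559 / 1559 = 1
3118 = 2 × 1559


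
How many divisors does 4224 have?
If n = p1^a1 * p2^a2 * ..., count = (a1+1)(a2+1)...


4224 = 2^7 × 3^1 × 11^1
d(4224) = (7+1) × (1+1) × (1+1) = 32

32 divisors


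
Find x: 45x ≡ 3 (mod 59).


GCD(45, 59) = 1, unique solution
a^(-1) mod 59 = 21
x = 21 * 3 mod 59 = 4

x ≡ 4 (mod 59)


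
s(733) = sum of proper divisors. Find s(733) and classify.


Proper divisors: 1
Sum = 1 = 1
1 < 733 → deficient

s(733) = 1 (deficient)


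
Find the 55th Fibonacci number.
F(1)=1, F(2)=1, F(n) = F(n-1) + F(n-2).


Sequence: 1, 1, 2, 3, 5, 8, 13, 21, 34, 55, 89, 144, 233, 377, 610, 987, 1597, 2584, 4181, 6765, 10946, 17711, 28657, 46368, 75025, 121393, 196418, 317811, 514229, 832040, 1346269, 2178309, 3524578, 5702887, 9227465, 14930352, 24157817, 39088169, 63245986, 102334155, 165580141, 267914296, 433494437, 701408733, 1134903170, 1836311903, 2971215073, 4807526976, 7778742049, 12586269025, 20365011074, 32951280099, 53316291173, 86267571272, 139583862445
F(55) = 139583862445


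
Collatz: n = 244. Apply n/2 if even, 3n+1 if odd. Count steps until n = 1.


244 → 122 → 61 → 184 → 92 → 46 → 23 → 70 → 35 → 106 → 53 → 160 → 80 → 40 → 20 → 10 → 5 → 16 → 8 → 4 → 2 → 1
Total steps = 21

21 steps


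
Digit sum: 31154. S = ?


3 + 1 + 1 + 5 + 4 = 14


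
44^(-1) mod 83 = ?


Use the extended Euclidean algorithm on (83, 44); each row r = 83*s + 44*t:
r=83, s=1, t=0
r=44, s=0, t=1
q=1: r=39, s=1, t=-1   [83*(1) + 44*(-1) = 39]
q=1: r=5, s=-1, t=2   [83*(-1) + 44*(2) = 5]
q=7: r=4, s=8, t=-15   [83*(8) + 44*(-15) = 4]
q=1: r=1, s=-9, t=17   [83*(-9) + 44*(17) = 1]
q=4: r=0, s=44, t=-83   [83*(44) + 44*(-83) = 0]
GCD = 1 with t = 17, so 44*(17) ≡ 1 (mod 83)
Inverse = 17 mod 83 = 17
Check: 44 * 17 = 748 ≡ 1 (mod 83)

44^(-1) ≡ 17 (mod 83)


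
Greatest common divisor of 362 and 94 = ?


362 = 3 * 94 + 80
94 = 1 * 80 + 14
80 = 5 * 14 + 10
14 = 1 * 10 + 4
10 = 2 * 4 + 2
4 = 2 * 2 + 0
GCD = 2


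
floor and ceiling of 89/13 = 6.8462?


89/13 = 6.8462
floor = 6
ceil = 7

floor = 6, ceil = 7


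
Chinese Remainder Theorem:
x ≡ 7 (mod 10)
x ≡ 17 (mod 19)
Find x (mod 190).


M = 10*19 = 190
M1 = M/10 = 19, M2 = M/19 = 10
M1^(-1) mod 10 = 9, M2^(-1) mod 19 = 2
x = 7*19*9 + 17*10*2 = 1537
1537 mod 190 = 17
Check: 17 mod 10 = 7 ✓, 17 mod 19 = 17 ✓

x ≡ 17 (mod 190)


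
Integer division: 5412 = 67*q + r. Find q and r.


5412 = 67 * 80 + 52
Check: 5360 + 52 = 5412

q = 80, r = 52


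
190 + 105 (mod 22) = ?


190 + 105 = 295
295 mod 22 = 9


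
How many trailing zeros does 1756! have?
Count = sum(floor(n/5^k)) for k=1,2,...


floor(1756/5) = 351
floor(1756/25) = 70
floor(1756/125) = 14
floor(1756/625) = 2
Total = 437

437 trailing zeros


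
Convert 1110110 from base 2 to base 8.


1110110 (base 2) = 118 (decimal)
118 (decimal) = 166 (base 8)


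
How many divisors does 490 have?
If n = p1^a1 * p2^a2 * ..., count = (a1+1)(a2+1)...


490 = 2^1 × 5^1 × 7^2
d(490) = (1+1) × (1+1) × (2+1) = 12

12 divisors


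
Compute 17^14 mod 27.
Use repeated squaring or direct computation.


17^1 mod 27 = 17
17^2 mod 27 = 19
17^3 mod 27 = 26
17^4 mod 27 = 10
17^5 mod 27 = 8
17^6 mod 27 = 1
17^7 mod 27 = 17
17^8 mod 27 = 19
17^9 mod 27 = 26
17^10 mod 27 = 10
17^11 mod 27 = 8
17^12 mod 27 = 1
17^13 mod 27 = 17
17^14 mod 27 = 19


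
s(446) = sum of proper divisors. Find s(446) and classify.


Proper divisors: 1, 2, 223
Sum = 1 + 2 + 223 = 226
226 < 446 → deficient

s(446) = 226 (deficient)


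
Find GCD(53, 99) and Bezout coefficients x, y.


Tabular extended Euclidean (each row: r = 53*s + 99*t):
r=53, s=1, t=0
r=99, s=0, t=1
q=0: r=53, s=1, t=0   [53*(1) + 99*(0) = 53]
q=1: r=46, s=-1, t=1   [53*(-1) + 99*(1) = 46]
q=1: r=7, s=2, t=-1   [53*(2) + 99*(-1) = 7]
q=6: r=4, s=-13, t=7   [53*(-13) + 99*(7) = 4]
q=1: r=3, s=15, t=-8   [53*(15) + 99*(-8) = 3]
q=1: r=1, s=-28, t=15   [53*(-28) + 99*(15) = 1]
q=3: r=0, s=99, t=-53   [53*(99) + 99*(-53) = 0]
GCD = 1; from the row with r=1: x=-28, y=15
Check: 53*(-28) + 99*(15) = -1484 + 1485 = 1

GCD = 1, x = -28, y = 15


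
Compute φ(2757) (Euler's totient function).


2757 = 3 × 919
Prime factors: 3, 919
φ(2757) = 2757 × (1-1/3) × (1-1/919)
= 2757 × 2/3 × 918/919 = 1836

φ(2757) = 1836


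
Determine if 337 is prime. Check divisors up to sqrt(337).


Check divisors up to sqrt(337) = 18.3576
No divisors found.
337 is prime.

Yes, 337 is prime


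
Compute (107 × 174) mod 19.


107 × 174 = 18618
18618 mod 19 = 17


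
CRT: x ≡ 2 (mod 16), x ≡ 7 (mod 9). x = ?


M = 16*9 = 144
M1 = M/16 = 9, M2 = M/9 = 16
M1^(-1) mod 16 = 9, M2^(-1) mod 9 = 4
x = 2*9*9 + 7*16*4 = 610
610 mod 144 = 34
Check: 34 mod 16 = 2 ✓, 34 mod 9 = 7 ✓

x ≡ 34 (mod 144)


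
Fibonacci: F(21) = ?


Sequence: 1, 1, 2, 3, 5, 8, 13, 21, 34, 55, 89, 144, 233, 377, 610, 987, 1597, 2584, 4181, 6765, 10946
F(21) = 10946


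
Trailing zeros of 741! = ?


floor(741/5) = 148
floor(741/25) = 29
floor(741/125) = 5
floor(741/625) = 1
Total = 183

183 trailing zeros


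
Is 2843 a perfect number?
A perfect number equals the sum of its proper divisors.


Proper divisors of 2843: 1
Sum = 1 = 1

No, 2843 is not perfect (1 ≠ 2843)


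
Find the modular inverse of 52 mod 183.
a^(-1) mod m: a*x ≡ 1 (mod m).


Use the extended Euclidean algorithm on (183, 52); each row r = 183*s + 52*t:
r=183, s=1, t=0
r=52, s=0, t=1
q=3: r=27, s=1, t=-3   [183*(1) + 52*(-3) = 27]
q=1: r=25, s=-1, t=4   [183*(-1) + 52*(4) = 25]
q=1: r=2, s=2, t=-7   [183*(2) + 52*(-7) = 2]
q=12: r=1, s=-25, t=88   [183*(-25) + 52*(88) = 1]
q=2: r=0, s=52, t=-183   [183*(52) + 52*(-183) = 0]
GCD = 1 with t = 88, so 52*(88) ≡ 1 (mod 183)
Inverse = 88 mod 183 = 88
Check: 52 * 88 = 4576 ≡ 1 (mod 183)

52^(-1) ≡ 88 (mod 183)


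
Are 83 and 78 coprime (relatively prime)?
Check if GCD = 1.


Euclidean algorithm:
83 = 1 * 78 + 5
78 = 15 * 5 + 3
5 = 1 * 3 + 2
3 = 1 * 2 + 1
2 = 2 * 1 + 0
GCD(83, 78) = 1

Yes, coprime (GCD = 1)


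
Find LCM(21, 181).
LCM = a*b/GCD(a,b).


GCD(21, 181) = 1
LCM = 21*181/1 = 3801/1 = 3801

LCM = 3801


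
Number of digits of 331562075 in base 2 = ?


331562075 in base 2 = 10011110000110011110001011011
Number of digits = 29

29 digits (base 2)


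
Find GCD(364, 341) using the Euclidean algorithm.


364 = 1 * 341 + 23
341 = 14 * 23 + 19
23 = 1 * 19 + 4
19 = 4 * 4 + 3
4 = 1 * 3 + 1
3 = 3 * 1 + 0
GCD = 1


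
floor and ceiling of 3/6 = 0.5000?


3/6 = 0.5000
floor = 0
ceil = 1

floor = 0, ceil = 1


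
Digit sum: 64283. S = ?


6 + 4 + 2 + 8 + 3 = 23


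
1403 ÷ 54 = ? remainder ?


1403 = 54 * 25 + 53
Check: 1350 + 53 = 1403

q = 25, r = 53


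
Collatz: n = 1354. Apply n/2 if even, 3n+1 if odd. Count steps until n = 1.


1354 → 677 → 2032 → 1016 → 508 → 254 → 127 → 382 → 191 → 574 → 287 → 862 → 431 → 1294 → 647 → 1942 → 971 → 2914 → 1457 → 4372 → 2186 → 1093 → 3280 → 1640 → 820 → 410 → 205 → 616 → 308 → 154 → 77 → 232 → 116 → 58 → 29 → 88 → 44 → 22 → 11 → 34 → 17 → 52 → 26 → 13 → 40 → 20 → 10 → 5 → 16 → 8 → 4 → 2 → 1
Total steps = 52

52 steps


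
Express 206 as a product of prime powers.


206 / 2 = 103
103 / 103 = 1
206 = 2 × 103


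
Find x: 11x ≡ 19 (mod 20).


GCD(11, 20) = 1, unique solution
a^(-1) mod 20 = 11
x = 11 * 19 mod 20 = 9

x ≡ 9 (mod 20)


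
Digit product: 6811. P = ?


6 × 8 × 1 × 1 = 48


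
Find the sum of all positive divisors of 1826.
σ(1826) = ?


Divisors of 1826: 1, 2, 11, 22, 83, 166, 913, 1826
Sum = 1 + 2 + 11 + 22 + 83 + 166 + 913 + 1826 = 3024

σ(1826) = 3024


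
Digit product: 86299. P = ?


8 × 6 × 2 × 9 × 9 = 7776


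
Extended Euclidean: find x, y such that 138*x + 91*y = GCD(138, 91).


Tabular extended Euclidean (each row: r = 138*s + 91*t):
r=138, s=1, t=0
r=91, s=0, t=1
q=1: r=47, s=1, t=-1   [138*(1) + 91*(-1) = 47]
q=1: r=44, s=-1, t=2   [138*(-1) + 91*(2) = 44]
q=1: r=3, s=2, t=-3   [138*(2) + 91*(-3) = 3]
q=14: r=2, s=-29, t=44   [138*(-29) + 91*(44) = 2]
q=1: r=1, s=31, t=-47   [138*(31) + 91*(-47) = 1]
q=2: r=0, s=-91, t=138   [138*(-91) + 91*(138) = 0]
GCD = 1; from the row with r=1: x=31, y=-47
Check: 138*(31) + 91*(-47) = 4278 - 4277 = 1

GCD = 1, x = 31, y = -47


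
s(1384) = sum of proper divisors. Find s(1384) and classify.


Proper divisors: 1, 2, 4, 8, 173, 346, 692
Sum = 1 + 2 + 4 + 8 + 173 + 346 + 692 = 1226
1226 < 1384 → deficient

s(1384) = 1226 (deficient)


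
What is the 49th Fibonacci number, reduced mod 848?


F(k) mod 848 for k=1..49:
1, 1, 2, 3, 5, 8, 13, 21, 34, 55, 89, 144, 233, 377, 610, 139, 749, 40, 789, 829, 770, 751, 673, 576, 401, 129, 530, 659, 341, 152, 493, 645, 290, 87, 377, 464, 841, 457, 450, 59, 509, 568, 229, 797, 178, 127, 305, 432, 737
F(49) mod 848 = 737


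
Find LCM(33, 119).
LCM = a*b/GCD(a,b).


GCD(33, 119) = 1
LCM = 33*119/1 = 3927/1 = 3927

LCM = 3927


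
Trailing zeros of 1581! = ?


floor(1581/5) = 316
floor(1581/25) = 63
floor(1581/125) = 12
floor(1581/625) = 2
Total = 393

393 trailing zeros


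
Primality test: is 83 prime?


Check divisors up to sqrt(83) = 9.1104
No divisors found.
83 is prime.

Yes, 83 is prime


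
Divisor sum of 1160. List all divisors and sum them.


Divisors of 1160: 1, 2, 4, 5, 8, 10, 20, 29, 40, 58, 116, 145, 232, 290, 580, 1160
Sum = 1 + 2 + 4 + 5 + 8 + 10 + 20 + 29 + 40 + 58 + 116 + 145 + 232 + 290 + 580 + 1160 = 2700

σ(1160) = 2700


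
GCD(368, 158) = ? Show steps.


368 = 2 * 158 + 52
158 = 3 * 52 + 2
52 = 26 * 2 + 0
GCD = 2


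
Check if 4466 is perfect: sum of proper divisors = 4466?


Proper divisors of 4466: 1, 2, 7, 11, 14, 22, 29, 58, 77, 154, 203, 319, 406, 638, 2233
Sum = 1 + 2 + 7 + 11 + 14 + 22 + 29 + 58 + 77 + 154 + 203 + 319 + 406 + 638 + 2233 = 4174

No, 4466 is not perfect (4174 ≠ 4466)


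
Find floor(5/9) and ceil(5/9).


5/9 = 0.5556
floor = 0
ceil = 1

floor = 0, ceil = 1


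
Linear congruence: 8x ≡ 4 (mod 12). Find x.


GCD(8, 12) = 4 divides 4
Divide: 2x ≡ 1 (mod 3)
x ≡ 2 (mod 3)


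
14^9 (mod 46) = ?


14^1 mod 46 = 14
14^2 mod 46 = 12
14^3 mod 46 = 30
14^4 mod 46 = 6
14^5 mod 46 = 38
14^6 mod 46 = 26
14^7 mod 46 = 42
14^8 mod 46 = 36
14^9 mod 46 = 44


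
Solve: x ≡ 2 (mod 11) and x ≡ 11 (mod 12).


M = 11*12 = 132
M1 = M/11 = 12, M2 = M/12 = 11
M1^(-1) mod 11 = 1, M2^(-1) mod 12 = 11
x = 2*12*1 + 11*11*11 = 1355
1355 mod 132 = 35
Check: 35 mod 11 = 2 ✓, 35 mod 12 = 11 ✓

x ≡ 35 (mod 132)


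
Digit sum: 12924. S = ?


1 + 2 + 9 + 2 + 4 = 18


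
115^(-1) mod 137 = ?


Use the extended Euclidean algorithm on (137, 115); each row r = 137*s + 115*t:
r=137, s=1, t=0
r=115, s=0, t=1
q=1: r=22, s=1, t=-1   [137*(1) + 115*(-1) = 22]
q=5: r=5, s=-5, t=6   [137*(-5) + 115*(6) = 5]
q=4: r=2, s=21, t=-25   [137*(21) + 115*(-25) = 2]
q=2: r=1, s=-47, t=56   [137*(-47) + 115*(56) = 1]
q=2: r=0, s=115, t=-137   [137*(115) + 115*(-137) = 0]
GCD = 1 with t = 56, so 115*(56) ≡ 1 (mod 137)
Inverse = 56 mod 137 = 56
Check: 115 * 56 = 6440 ≡ 1 (mod 137)

115^(-1) ≡ 56 (mod 137)


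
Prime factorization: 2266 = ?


2266 / 2 = 1133
1133 / 11 = 103
103 / 103 = 1
2266 = 2 × 11 × 103


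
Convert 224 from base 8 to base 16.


224 (base 8) = 148 (decimal)
148 (decimal) = 94 (base 16)


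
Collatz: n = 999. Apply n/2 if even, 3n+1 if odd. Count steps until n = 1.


999 → 2998 → 1499 → 4498 → 2249 → 6748 → 3374 → 1687 → 5062 → 2531 → 7594 → 3797 → 11392 → 5696 → 2848 → 1424 → 712 → 356 → 178 → 89 → 268 → 134 → 67 → 202 → 101 → 304 → 152 → 76 → 38 → 19 → 58 → 29 → 88 → 44 → 22 → 11 → 34 → 17 → 52 → 26 → 13 → 40 → 20 → 10 → 5 → 16 → 8 → 4 → 2 → 1
Total steps = 49

49 steps


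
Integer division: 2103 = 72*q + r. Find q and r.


2103 = 72 * 29 + 15
Check: 2088 + 15 = 2103

q = 29, r = 15


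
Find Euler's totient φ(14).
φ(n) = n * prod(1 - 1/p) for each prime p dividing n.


14 = 2 × 7
Prime factors: 2, 7
φ(14) = 14 × (1-1/2) × (1-1/7)
= 14 × 1/2 × 6/7 = 6

φ(14) = 6


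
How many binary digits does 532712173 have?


532712173 in base 2 = 11111110000001000101011101101
Number of digits = 29

29 digits (base 2)


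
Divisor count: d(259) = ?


259 = 7^1 × 37^1
d(259) = (1+1) × (1+1) = 4

4 divisors


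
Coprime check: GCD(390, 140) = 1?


Euclidean algorithm:
390 = 2 * 140 + 110
140 = 1 * 110 + 30
110 = 3 * 30 + 20
30 = 1 * 20 + 10
20 = 2 * 10 + 0
GCD(390, 140) = 10

No, not coprime (GCD = 10)


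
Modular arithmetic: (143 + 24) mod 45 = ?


143 + 24 = 167
167 mod 45 = 32


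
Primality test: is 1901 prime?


Check divisors up to sqrt(1901) = 43.6005
No divisors found.
1901 is prime.

Yes, 1901 is prime


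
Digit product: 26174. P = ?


2 × 6 × 1 × 7 × 4 = 336


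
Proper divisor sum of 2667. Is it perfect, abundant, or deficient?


Proper divisors: 1, 3, 7, 21, 127, 381, 889
Sum = 1 + 3 + 7 + 21 + 127 + 381 + 889 = 1429
1429 < 2667 → deficient

s(2667) = 1429 (deficient)


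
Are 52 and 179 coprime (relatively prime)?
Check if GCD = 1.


Euclidean algorithm:
179 = 3 * 52 + 23
52 = 2 * 23 + 6
23 = 3 * 6 + 5
6 = 1 * 5 + 1
5 = 5 * 1 + 0
GCD(52, 179) = 1

Yes, coprime (GCD = 1)


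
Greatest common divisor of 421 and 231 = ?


421 = 1 * 231 + 190
231 = 1 * 190 + 41
190 = 4 * 41 + 26
41 = 1 * 26 + 15
26 = 1 * 15 + 11
15 = 1 * 11 + 4
11 = 2 * 4 + 3
4 = 1 * 3 + 1
3 = 3 * 1 + 0
GCD = 1


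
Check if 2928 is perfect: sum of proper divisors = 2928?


Proper divisors of 2928: 1, 2, 3, 4, 6, 8, 12, 16, 24, 48, 61, 122, 183, 244, 366, 488, 732, 976, 1464
Sum = 1 + 2 + 3 + 4 + 6 + 8 + 12 + 16 + 24 + 48 + 61 + 122 + 183 + 244 + 366 + 488 + 732 + 976 + 1464 = 4760

No, 2928 is not perfect (4760 ≠ 2928)


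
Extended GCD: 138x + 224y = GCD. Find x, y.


Tabular extended Euclidean (each row: r = 138*s + 224*t):
r=138, s=1, t=0
r=224, s=0, t=1
q=0: r=138, s=1, t=0   [138*(1) + 224*(0) = 138]
q=1: r=86, s=-1, t=1   [138*(-1) + 224*(1) = 86]
q=1: r=52, s=2, t=-1   [138*(2) + 224*(-1) = 52]
q=1: r=34, s=-3, t=2   [138*(-3) + 224*(2) = 34]
q=1: r=18, s=5, t=-3   [138*(5) + 224*(-3) = 18]
q=1: r=16, s=-8, t=5   [138*(-8) + 224*(5) = 16]
q=1: r=2, s=13, t=-8   [138*(13) + 224*(-8) = 2]
q=8: r=0, s=-112, t=69   [138*(-112) + 224*(69) = 0]
GCD = 2; from the row with r=2: x=13, y=-8
Check: 138*(13) + 224*(-8) = 1794 - 1792 = 2

GCD = 2, x = 13, y = -8


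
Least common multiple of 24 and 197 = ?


GCD(24, 197) = 1
LCM = 24*197/1 = 4728/1 = 4728

LCM = 4728


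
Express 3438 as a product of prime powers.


3438 / 2 = 1719
1719 / 3 = 573
573 / 3 = 191
191 / 191 = 1
3438 = 2 × 3^2 × 191


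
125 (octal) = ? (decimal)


125 (base 8) = 85 (decimal)
85 (decimal) = 85 (base 10)


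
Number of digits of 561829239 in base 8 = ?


561829239 in base 8 = 4137152567
Number of digits = 10

10 digits (base 8)


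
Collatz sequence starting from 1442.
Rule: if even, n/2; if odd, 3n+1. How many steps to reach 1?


1442 → 721 → 2164 → 1082 → 541 → 1624 → 812 → 406 → 203 → 610 → 305 → 916 → 458 → 229 → 688 → 344 → 172 → 86 → 43 → 130 → 65 → 196 → 98 → 49 → 148 → 74 → 37 → 112 → 56 → 28 → 14 → 7 → 22 → 11 → 34 → 17 → 52 → 26 → 13 → 40 → 20 → 10 → 5 → 16 → 8 → 4 → 2 → 1
Total steps = 47

47 steps


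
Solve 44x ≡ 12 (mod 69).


GCD(44, 69) = 1, unique solution
a^(-1) mod 69 = 11
x = 11 * 12 mod 69 = 63

x ≡ 63 (mod 69)


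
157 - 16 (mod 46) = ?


157 - 16 = 141
141 mod 46 = 3


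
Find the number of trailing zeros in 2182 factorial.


floor(2182/5) = 436
floor(2182/25) = 87
floor(2182/125) = 17
floor(2182/625) = 3
Total = 543

543 trailing zeros


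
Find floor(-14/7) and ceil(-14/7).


-14/7 = -2.0000
floor = -2
ceil = -2

floor = -2, ceil = -2


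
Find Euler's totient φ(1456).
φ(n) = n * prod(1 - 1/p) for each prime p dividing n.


1456 = 2^4 × 7 × 13
Prime factors: 2, 7, 13
φ(1456) = 1456 × (1-1/2) × (1-1/7) × (1-1/13)
= 1456 × 1/2 × 6/7 × 12/13 = 576

φ(1456) = 576


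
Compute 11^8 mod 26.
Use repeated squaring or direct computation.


11^1 mod 26 = 11
11^2 mod 26 = 17
11^3 mod 26 = 5
11^4 mod 26 = 3
11^5 mod 26 = 7
11^6 mod 26 = 25
11^7 mod 26 = 15
11^8 mod 26 = 9


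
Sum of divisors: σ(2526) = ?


Divisors of 2526: 1, 2, 3, 6, 421, 842, 1263, 2526
Sum = 1 + 2 + 3 + 6 + 421 + 842 + 1263 + 2526 = 5064

σ(2526) = 5064


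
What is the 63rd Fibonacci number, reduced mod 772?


F(k) mod 772 for k=1..63:
1, 1, 2, 3, 5, 8, 13, 21, 34, 55, 89, 144, 233, 377, 610, 215, 53, 268, 321, 589, 138, 727, 93, 48, 141, 189, 330, 519, 77, 596, 673, 497, 398, 123, 521, 644, 393, 265, 658, 151, 37, 188, 225, 413, 638, 279, 145, 424, 569, 221, 18, 239, 257, 496, 753, 477, 458, 163, 621, 12, 633, 645, 506
F(63) mod 772 = 506


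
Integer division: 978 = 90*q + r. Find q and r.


978 = 90 * 10 + 78
Check: 900 + 78 = 978

q = 10, r = 78


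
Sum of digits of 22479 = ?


2 + 2 + 4 + 7 + 9 = 24


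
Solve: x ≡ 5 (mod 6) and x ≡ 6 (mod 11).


M = 6*11 = 66
M1 = M/6 = 11, M2 = M/11 = 6
M1^(-1) mod 6 = 5, M2^(-1) mod 11 = 2
x = 5*11*5 + 6*6*2 = 347
347 mod 66 = 17
Check: 17 mod 6 = 5 ✓, 17 mod 11 = 6 ✓

x ≡ 17 (mod 66)


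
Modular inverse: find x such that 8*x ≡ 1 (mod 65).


Use the extended Euclidean algorithm on (65, 8); each row r = 65*s + 8*t:
r=65, s=1, t=0
r=8, s=0, t=1
q=8: r=1, s=1, t=-8   [65*(1) + 8*(-8) = 1]
q=8: r=0, s=-8, t=65   [65*(-8) + 8*(65) = 0]
GCD = 1 with t = -8, so 8*(-8) ≡ 1 (mod 65)
Inverse = -8 mod 65 = 57
Check: 8 * 57 = 456 ≡ 1 (mod 65)

8^(-1) ≡ 57 (mod 65)


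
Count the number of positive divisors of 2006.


2006 = 2^1 × 17^1 × 59^1
d(2006) = (1+1) × (1+1) × (1+1) = 8

8 divisors


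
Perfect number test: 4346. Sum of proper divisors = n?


Proper divisors of 4346: 1, 2, 41, 53, 82, 106, 2173
Sum = 1 + 2 + 41 + 53 + 82 + 106 + 2173 = 2458

No, 4346 is not perfect (2458 ≠ 4346)


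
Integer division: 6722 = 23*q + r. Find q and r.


6722 = 23 * 292 + 6
Check: 6716 + 6 = 6722

q = 292, r = 6


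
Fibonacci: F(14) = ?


Sequence: 1, 1, 2, 3, 5, 8, 13, 21, 34, 55, 89, 144, 233, 377
F(14) = 377
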